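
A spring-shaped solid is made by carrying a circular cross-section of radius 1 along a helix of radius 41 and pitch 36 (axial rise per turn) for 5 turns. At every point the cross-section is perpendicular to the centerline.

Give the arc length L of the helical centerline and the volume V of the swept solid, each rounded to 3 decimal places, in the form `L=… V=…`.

2πR = 2π·41 = 257.610598
per-turn = √(257.610598² + 36²) = √(66363.2200 + 1296) = √67659.2200 = 260.113860
L = 5 × 260.113860 = 1300.569298
V = π·1² × L = 3.141593 × 1300.569298 = 4085.858953

L=1300.569 V=4085.859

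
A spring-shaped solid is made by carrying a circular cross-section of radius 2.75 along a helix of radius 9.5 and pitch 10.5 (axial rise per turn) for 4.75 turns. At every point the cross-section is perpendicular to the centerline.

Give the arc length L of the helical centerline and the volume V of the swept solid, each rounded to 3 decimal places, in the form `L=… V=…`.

L=287.882 V=6839.586

2πR = 2π·9.5 = 59.690260
per-turn = √(59.690260² + 10.5²) = √(3562.9272 + 110.25) = √3673.1772 = 60.606742
L = 4.75 × 60.606742 = 287.882025
V = π·2.75² × L = 23.758294 × 287.882025 = 6839.585915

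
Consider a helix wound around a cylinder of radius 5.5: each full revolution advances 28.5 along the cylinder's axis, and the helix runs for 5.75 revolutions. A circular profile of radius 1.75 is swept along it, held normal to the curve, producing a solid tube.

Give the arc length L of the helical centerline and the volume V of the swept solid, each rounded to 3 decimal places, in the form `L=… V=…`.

L=257.564 V=2478.052

2πR = 2π·5.5 = 34.557519
per-turn = √(34.557519² + 28.5²) = √(1194.2221 + 812.25) = √2006.4721 = 44.793662
L = 5.75 × 44.793662 = 257.563555
V = π·1.75² × L = 9.621128 × 257.563555 = 2478.051803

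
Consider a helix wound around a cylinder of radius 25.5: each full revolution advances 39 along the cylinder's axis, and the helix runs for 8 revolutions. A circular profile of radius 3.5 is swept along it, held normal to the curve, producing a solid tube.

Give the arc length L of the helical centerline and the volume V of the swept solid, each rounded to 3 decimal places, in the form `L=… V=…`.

L=1319.196 V=50768.608

2πR = 2π·25.5 = 160.221225
per-turn = √(160.221225² + 39²) = √(25670.8410 + 1521) = √27191.8410 = 164.899488
L = 8 × 164.899488 = 1319.195902
V = π·3.5² × L = 38.484510 × 1319.195902 = 50768.607879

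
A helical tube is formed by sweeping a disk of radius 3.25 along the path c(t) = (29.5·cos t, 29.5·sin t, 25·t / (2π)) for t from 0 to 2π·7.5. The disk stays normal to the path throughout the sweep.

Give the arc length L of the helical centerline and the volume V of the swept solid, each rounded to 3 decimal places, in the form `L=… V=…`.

L=1402.742 V=46547.305

2πR = 2π·29.5 = 185.353967
per-turn = √(185.353967² + 25²) = √(34356.0929 + 625) = √34981.0929 = 187.032331
L = 7.5 × 187.032331 = 1402.742484
V = π·3.25² × L = 33.183072 × 1402.742484 = 46547.305414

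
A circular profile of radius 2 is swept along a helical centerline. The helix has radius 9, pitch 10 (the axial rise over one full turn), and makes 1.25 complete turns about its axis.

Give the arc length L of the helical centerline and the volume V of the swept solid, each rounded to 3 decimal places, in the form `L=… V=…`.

L=71.783 V=902.046

2πR = 2π·9 = 56.548668
per-turn = √(56.548668² + 10²) = √(3197.7518 + 100) = √3297.7518 = 57.426055
L = 1.25 × 57.426055 = 71.782569
V = π·2² × L = 12.566371 × 71.782569 = 902.046367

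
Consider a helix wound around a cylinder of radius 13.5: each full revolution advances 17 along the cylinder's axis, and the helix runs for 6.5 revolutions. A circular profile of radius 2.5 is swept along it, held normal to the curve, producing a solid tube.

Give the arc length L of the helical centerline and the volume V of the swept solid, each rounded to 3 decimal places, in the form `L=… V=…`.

2πR = 2π·13.5 = 84.823002
per-turn = √(84.823002² + 17²) = √(7194.9416 + 289) = √7483.9416 = 86.509778
L = 6.5 × 86.509778 = 562.313554
V = π·2.5² × L = 19.634954 × 562.313554 = 11041.000813

L=562.314 V=11041.001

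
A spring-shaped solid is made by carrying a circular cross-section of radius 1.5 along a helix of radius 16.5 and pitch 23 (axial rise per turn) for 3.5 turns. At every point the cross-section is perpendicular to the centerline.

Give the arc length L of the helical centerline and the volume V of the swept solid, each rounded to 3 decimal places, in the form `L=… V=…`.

L=371.676 V=2627.225

2πR = 2π·16.5 = 103.672558
per-turn = √(103.672558² + 23²) = √(10747.9992 + 529) = √11276.9992 = 106.193216
L = 3.5 × 106.193216 = 371.676257
V = π·1.5² × L = 7.068583 × 371.676257 = 2627.224648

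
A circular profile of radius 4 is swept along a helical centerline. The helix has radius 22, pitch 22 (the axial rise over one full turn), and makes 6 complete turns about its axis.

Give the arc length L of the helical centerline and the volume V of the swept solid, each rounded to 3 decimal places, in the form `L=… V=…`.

L=839.819 V=42213.907

2πR = 2π·22 = 138.230077
per-turn = √(138.230077² + 22²) = √(19107.5541 + 484) = √19591.5541 = 139.969833
L = 6 × 139.969833 = 839.818997
V = π·4² × L = 50.265482 × 839.818997 = 42213.907080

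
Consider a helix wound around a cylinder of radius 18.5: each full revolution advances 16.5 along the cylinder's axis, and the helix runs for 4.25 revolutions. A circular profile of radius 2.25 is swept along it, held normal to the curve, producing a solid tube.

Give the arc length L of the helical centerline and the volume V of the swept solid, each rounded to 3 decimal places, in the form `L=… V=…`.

2πR = 2π·18.5 = 116.238928
per-turn = √(116.238928² + 16.5²) = √(13511.4884 + 272.25) = √13783.7384 = 117.404167
L = 4.25 × 117.404167 = 498.967710
V = π·2.25² × L = 15.904313 × 498.967710 = 7935.738536

L=498.968 V=7935.739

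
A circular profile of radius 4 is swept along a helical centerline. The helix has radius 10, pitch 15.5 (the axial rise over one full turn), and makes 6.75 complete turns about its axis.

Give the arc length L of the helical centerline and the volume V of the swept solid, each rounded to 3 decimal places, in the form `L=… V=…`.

L=436.829 V=21957.441

2πR = 2π·10 = 62.831853
per-turn = √(62.831853² + 15.5²) = √(3947.8418 + 240.25) = √4188.0918 = 64.715468
L = 6.75 × 64.715468 = 436.829407
V = π·4² × L = 50.265482 × 436.829407 = 21957.440895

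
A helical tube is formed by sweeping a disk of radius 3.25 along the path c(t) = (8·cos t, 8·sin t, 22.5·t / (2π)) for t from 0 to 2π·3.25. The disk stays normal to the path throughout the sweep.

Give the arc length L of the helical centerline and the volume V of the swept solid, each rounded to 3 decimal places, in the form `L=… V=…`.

L=178.982 V=5939.184

2πR = 2π·8 = 50.265482
per-turn = √(50.265482² + 22.5²) = √(2526.6187 + 506.25) = √3032.8687 = 55.071487
L = 3.25 × 55.071487 = 178.982334
V = π·3.25² × L = 33.183072 × 178.982334 = 5939.183752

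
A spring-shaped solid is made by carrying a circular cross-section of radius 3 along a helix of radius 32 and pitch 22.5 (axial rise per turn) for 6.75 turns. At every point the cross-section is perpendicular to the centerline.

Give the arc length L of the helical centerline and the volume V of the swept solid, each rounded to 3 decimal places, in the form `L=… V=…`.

2πR = 2π·32 = 201.061930
per-turn = √(201.061930² + 22.5²) = √(40425.8996 + 506.25) = √40932.1496 = 202.316953
L = 6.75 × 202.316953 = 1365.639435
V = π·3² × L = 28.274334 × 1365.639435 = 38612.545358

L=1365.639 V=38612.545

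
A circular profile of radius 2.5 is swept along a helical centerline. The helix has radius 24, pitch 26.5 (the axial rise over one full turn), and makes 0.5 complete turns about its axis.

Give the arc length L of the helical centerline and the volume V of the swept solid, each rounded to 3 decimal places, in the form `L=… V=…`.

2πR = 2π·24 = 150.796447
per-turn = √(150.796447² + 26.5²) = √(22739.5685 + 702.25) = √23441.8185 = 153.107213
L = 0.5 × 153.107213 = 76.553606
V = π·2.5² × L = 19.634954 × 76.553606 = 1503.126544

L=76.554 V=1503.127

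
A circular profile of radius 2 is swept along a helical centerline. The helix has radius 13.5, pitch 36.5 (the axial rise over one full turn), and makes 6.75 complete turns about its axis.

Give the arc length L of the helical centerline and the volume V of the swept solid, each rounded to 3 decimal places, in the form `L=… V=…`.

2πR = 2π·13.5 = 84.823002
per-turn = √(84.823002² + 36.5²) = √(7194.9416 + 1332.25) = √8527.1916 = 92.342794
L = 6.75 × 92.342794 = 623.313860
V = π·2² × L = 12.566371 × 623.313860 = 7832.792970

L=623.314 V=7832.793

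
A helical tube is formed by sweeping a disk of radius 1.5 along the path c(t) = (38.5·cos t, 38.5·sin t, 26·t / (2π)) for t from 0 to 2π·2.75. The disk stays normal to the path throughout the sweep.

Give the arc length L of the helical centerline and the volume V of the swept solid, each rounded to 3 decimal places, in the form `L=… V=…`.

2πR = 2π·38.5 = 241.902634
per-turn = √(241.902634² + 26²) = √(58516.8845 + 676) = √59192.8845 = 243.295878
L = 2.75 × 243.295878 = 669.063666
V = π·1.5² × L = 7.068583 × 669.063666 = 4729.332369

L=669.064 V=4729.332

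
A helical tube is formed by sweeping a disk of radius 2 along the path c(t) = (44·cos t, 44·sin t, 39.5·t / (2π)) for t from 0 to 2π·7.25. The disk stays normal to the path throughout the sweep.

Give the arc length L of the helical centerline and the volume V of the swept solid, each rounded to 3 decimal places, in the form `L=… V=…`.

L=2024.691 V=25443.018

2πR = 2π·44 = 276.460154
per-turn = √(276.460154² + 39.5²) = √(76430.2165 + 1560.25) = √77990.4665 = 279.267733
L = 7.25 × 279.267733 = 2024.691061
V = π·2² × L = 12.566371 × 2024.691061 = 25443.018258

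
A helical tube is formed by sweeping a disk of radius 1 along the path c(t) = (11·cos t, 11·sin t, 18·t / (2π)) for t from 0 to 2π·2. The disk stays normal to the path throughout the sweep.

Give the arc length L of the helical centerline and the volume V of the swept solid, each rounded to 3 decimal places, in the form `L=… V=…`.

L=142.841 V=448.748

2πR = 2π·11 = 69.115038
per-turn = √(69.115038² + 18²) = √(4776.8885 + 324) = √5100.8885 = 71.420505
L = 2 × 71.420505 = 142.841010
V = π·1² × L = 3.141593 × 142.841010 = 448.748267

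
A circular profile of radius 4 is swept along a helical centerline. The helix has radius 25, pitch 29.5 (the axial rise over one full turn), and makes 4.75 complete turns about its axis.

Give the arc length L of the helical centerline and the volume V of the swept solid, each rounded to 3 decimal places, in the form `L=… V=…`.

2πR = 2π·25 = 157.079633
per-turn = √(157.079633² + 29.5²) = √(24674.0110 + 870.25) = √25544.2610 = 159.825721
L = 4.75 × 159.825721 = 759.172173
V = π·4² × L = 50.265482 × 759.172173 = 38160.155565

L=759.172 V=38160.156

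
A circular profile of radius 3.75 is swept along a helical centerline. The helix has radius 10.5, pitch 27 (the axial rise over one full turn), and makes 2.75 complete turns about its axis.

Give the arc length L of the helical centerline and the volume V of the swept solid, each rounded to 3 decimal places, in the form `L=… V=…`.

L=196.033 V=8660.458

2πR = 2π·10.5 = 65.973446
per-turn = √(65.973446² + 27²) = √(4352.4955 + 729) = √5081.4955 = 71.284609
L = 2.75 × 71.284609 = 196.032676
V = π·3.75² × L = 44.178647 × 196.032676 = 8660.458329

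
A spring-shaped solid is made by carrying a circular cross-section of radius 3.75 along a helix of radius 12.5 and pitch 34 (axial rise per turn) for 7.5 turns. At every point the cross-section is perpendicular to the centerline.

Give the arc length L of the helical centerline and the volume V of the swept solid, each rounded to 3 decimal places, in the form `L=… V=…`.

2πR = 2π·12.5 = 78.539816
per-turn = √(78.539816² + 34²) = √(6168.5028 + 1156) = √7324.5028 = 85.583309
L = 7.5 × 85.583309 = 641.874816
V = π·3.75² × L = 44.178647 × 641.874816 = 28357.160727

L=641.875 V=28357.161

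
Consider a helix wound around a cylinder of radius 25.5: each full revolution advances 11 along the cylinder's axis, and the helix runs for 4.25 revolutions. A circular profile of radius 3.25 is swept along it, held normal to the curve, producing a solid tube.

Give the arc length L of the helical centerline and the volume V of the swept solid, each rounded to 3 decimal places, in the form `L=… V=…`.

L=682.543 V=22648.878

2πR = 2π·25.5 = 160.221225
per-turn = √(160.221225² + 11²) = √(25670.8410 + 121) = √25791.8410 = 160.598384
L = 4.25 × 160.598384 = 682.543133
V = π·3.25² × L = 33.183072 × 682.543133 = 22648.878213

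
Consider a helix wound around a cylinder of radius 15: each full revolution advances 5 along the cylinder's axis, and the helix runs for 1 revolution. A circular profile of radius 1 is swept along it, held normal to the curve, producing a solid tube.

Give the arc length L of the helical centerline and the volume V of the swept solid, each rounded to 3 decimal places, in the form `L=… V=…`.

L=94.380 V=296.505

2πR = 2π·15 = 94.247780
per-turn = √(94.247780² + 5²) = √(8882.6440 + 25) = √8907.6440 = 94.380316
L = 1 × 94.380316 = 94.380316
V = π·1² × L = 3.141593 × 94.380316 = 296.504506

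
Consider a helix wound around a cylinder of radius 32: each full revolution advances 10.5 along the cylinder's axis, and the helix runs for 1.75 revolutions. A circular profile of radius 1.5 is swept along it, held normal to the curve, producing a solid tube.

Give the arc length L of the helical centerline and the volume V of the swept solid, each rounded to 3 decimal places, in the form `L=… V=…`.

L=352.338 V=2490.529

2πR = 2π·32 = 201.061930
per-turn = √(201.061930² + 10.5²) = √(40425.8996 + 110.25) = √40536.1496 = 201.335912
L = 1.75 × 201.335912 = 352.337847
V = π·1.5² × L = 7.068583 × 352.337847 = 2490.529479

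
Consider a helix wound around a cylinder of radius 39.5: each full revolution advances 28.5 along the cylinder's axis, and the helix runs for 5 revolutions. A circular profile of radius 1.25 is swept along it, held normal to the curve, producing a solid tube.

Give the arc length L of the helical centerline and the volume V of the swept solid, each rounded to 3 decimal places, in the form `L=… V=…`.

2πR = 2π·39.5 = 248.185820
per-turn = √(248.185820² + 28.5²) = √(61596.2011 + 812.25) = √62408.4511 = 249.816835
L = 5 × 249.816835 = 1249.084175
V = π·1.25² × L = 4.908739 × 1249.084175 = 6131.427607

L=1249.084 V=6131.428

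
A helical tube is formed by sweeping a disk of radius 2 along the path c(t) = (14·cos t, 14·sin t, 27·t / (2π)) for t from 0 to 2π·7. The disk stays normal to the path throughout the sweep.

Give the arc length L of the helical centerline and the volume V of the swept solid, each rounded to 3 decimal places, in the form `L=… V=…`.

2πR = 2π·14 = 87.964594
per-turn = √(87.964594² + 27²) = √(7737.7699 + 729) = √8466.7699 = 92.015052
L = 7 × 92.015052 = 644.105366
V = π·2² × L = 12.566371 × 644.105366 = 8094.066745

L=644.105 V=8094.067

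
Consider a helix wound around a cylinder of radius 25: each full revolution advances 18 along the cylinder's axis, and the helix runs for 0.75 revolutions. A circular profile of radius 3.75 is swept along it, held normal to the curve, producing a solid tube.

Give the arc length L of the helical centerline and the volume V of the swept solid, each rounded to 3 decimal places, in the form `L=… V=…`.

L=118.581 V=5238.735

2πR = 2π·25 = 157.079633
per-turn = √(157.079633² + 18²) = √(24674.0110 + 324) = √24998.0110 = 158.107593
L = 0.75 × 158.107593 = 118.580695
V = π·3.75² × L = 44.178647 × 118.580695 = 5238.734622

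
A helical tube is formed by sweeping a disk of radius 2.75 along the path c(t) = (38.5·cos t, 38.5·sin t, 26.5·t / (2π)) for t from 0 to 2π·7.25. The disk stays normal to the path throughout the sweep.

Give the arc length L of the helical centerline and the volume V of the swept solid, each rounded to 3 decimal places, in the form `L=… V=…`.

2πR = 2π·38.5 = 241.902634
per-turn = √(241.902634² + 26.5²) = √(58516.8845 + 702.25) = √59219.1345 = 243.349819
L = 7.25 × 243.349819 = 1764.286189
V = π·2.75² × L = 23.758294 × 1764.286189 = 41916.430761

L=1764.286 V=41916.431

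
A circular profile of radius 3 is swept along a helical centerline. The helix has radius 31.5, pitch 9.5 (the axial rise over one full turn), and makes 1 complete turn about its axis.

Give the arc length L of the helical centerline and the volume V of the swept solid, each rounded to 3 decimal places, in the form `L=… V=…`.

2πR = 2π·31.5 = 197.920337
per-turn = √(197.920337² + 9.5²) = √(39172.4599 + 90.25) = √39262.7099 = 198.148202
L = 1 × 198.148202 = 198.148202
V = π·3² × L = 28.274334 × 198.148202 = 5602.508415

L=198.148 V=5602.508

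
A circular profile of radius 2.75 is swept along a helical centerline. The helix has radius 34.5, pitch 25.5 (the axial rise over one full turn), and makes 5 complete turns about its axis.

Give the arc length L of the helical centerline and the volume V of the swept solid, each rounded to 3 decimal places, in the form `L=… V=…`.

L=1091.323 V=25927.973

2πR = 2π·34.5 = 216.769893
per-turn = √(216.769893² + 25.5²) = √(46989.1866 + 650.25) = √47639.4366 = 218.264602
L = 5 × 218.264602 = 1091.323011
V = π·2.75² × L = 23.758294 × 1091.323011 = 25927.973422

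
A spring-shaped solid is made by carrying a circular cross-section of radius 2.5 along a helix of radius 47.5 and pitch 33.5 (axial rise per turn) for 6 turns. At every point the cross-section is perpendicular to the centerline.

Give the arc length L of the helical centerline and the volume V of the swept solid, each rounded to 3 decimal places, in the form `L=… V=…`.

2πR = 2π·47.5 = 298.451302
per-turn = √(298.451302² + 33.5²) = √(89073.1797 + 1122.25) = √90195.4297 = 300.325540
L = 6 × 300.325540 = 1801.953237
V = π·2.5² × L = 19.634954 × 1801.953237 = 35381.269080

L=1801.953 V=35381.269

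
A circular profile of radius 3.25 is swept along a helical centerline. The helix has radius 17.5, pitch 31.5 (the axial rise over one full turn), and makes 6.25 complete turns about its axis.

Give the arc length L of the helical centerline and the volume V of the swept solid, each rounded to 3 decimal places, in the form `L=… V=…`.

L=714.868 V=23721.505

2πR = 2π·17.5 = 109.955743
per-turn = √(109.955743² + 31.5²) = √(12090.2654 + 992.25) = √13082.5154 = 114.378824
L = 6.25 × 114.378824 = 714.867650
V = π·3.25² × L = 33.183072 × 714.867650 = 23721.505000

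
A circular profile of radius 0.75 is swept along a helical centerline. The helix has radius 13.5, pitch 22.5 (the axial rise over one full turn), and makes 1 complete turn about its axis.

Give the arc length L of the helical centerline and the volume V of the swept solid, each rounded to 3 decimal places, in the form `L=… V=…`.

2πR = 2π·13.5 = 84.823002
per-turn = √(84.823002² + 22.5²) = √(7194.9416 + 506.25) = √7701.1916 = 87.756433
L = 1 × 87.756433 = 87.756433
V = π·0.75² × L = 1.767146 × 87.756433 = 155.078419

L=87.756 V=155.078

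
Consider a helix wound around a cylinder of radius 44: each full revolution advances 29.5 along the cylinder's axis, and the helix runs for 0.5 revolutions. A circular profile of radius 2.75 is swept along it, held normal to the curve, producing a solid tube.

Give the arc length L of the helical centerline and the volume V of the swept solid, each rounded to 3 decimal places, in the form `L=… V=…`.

L=139.015 V=3302.755

2πR = 2π·44 = 276.460154
per-turn = √(276.460154² + 29.5²) = √(76430.2165 + 870.25) = √77300.4665 = 278.029614
L = 0.5 × 278.029614 = 139.014807
V = π·2.75² × L = 23.758294 × 139.014807 = 3302.754721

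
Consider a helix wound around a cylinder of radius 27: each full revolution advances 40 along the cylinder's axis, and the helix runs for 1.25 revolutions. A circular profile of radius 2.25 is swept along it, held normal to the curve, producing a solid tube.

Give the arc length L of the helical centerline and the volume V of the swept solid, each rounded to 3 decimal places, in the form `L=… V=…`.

2πR = 2π·27 = 169.646003
per-turn = √(169.646003² + 40²) = √(28779.7664 + 1600) = √30379.7664 = 174.297924
L = 1.25 × 174.297924 = 217.872405
V = π·2.25² × L = 15.904313 × 217.872405 = 3465.110889

L=217.872 V=3465.111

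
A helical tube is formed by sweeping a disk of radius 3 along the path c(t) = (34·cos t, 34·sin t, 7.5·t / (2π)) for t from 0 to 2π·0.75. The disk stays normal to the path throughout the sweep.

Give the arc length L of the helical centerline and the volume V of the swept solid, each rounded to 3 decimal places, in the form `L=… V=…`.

L=160.320 V=4532.939

2πR = 2π·34 = 213.628300
per-turn = √(213.628300² + 7.5²) = √(45637.0508 + 56.25) = √45693.3008 = 213.759914
L = 0.75 × 213.759914 = 160.319935
V = π·3² × L = 28.274334 × 160.319935 = 4532.939380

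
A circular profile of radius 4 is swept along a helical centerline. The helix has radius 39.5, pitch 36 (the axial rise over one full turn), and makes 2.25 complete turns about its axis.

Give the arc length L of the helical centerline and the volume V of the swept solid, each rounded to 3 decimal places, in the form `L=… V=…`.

L=564.262 V=28362.909

2πR = 2π·39.5 = 248.185820
per-turn = √(248.185820² + 36²) = √(61596.2011 + 1296) = √62892.2011 = 250.783175
L = 2.25 × 250.783175 = 564.262145
V = π·4² × L = 50.265482 × 564.262145 = 28362.908934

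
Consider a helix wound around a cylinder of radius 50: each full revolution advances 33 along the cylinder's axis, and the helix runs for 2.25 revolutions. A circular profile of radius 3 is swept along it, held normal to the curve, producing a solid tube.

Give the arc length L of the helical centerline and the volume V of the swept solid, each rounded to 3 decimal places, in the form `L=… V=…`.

2πR = 2π·50 = 314.159265
per-turn = √(314.159265² + 33²) = √(98696.0440 + 1089) = √99785.0440 = 315.887708
L = 2.25 × 315.887708 = 710.747343
V = π·3² × L = 28.274334 × 710.747343 = 20095.907676

L=710.747 V=20095.908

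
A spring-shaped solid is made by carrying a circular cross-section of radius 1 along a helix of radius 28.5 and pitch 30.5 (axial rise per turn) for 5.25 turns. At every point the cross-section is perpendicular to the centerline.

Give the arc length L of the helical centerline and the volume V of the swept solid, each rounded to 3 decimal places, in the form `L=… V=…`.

2πR = 2π·28.5 = 179.070781
per-turn = √(179.070781² + 30.5²) = √(32066.3447 + 930.25) = √32996.5947 = 181.649648
L = 5.25 × 181.649648 = 953.660653
V = π·1² × L = 3.141593 × 953.660653 = 2996.013302

L=953.661 V=2996.013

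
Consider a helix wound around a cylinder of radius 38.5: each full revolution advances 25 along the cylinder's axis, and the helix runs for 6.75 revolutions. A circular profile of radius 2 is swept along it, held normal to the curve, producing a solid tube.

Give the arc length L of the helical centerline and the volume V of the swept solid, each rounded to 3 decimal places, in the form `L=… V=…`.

2πR = 2π·38.5 = 241.902634
per-turn = √(241.902634² + 25²) = √(58516.8845 + 625) = √59141.8845 = 243.191045
L = 6.75 × 243.191045 = 1641.539555
V = π·2² × L = 12.566371 × 1641.539555 = 20628.194433

L=1641.540 V=20628.194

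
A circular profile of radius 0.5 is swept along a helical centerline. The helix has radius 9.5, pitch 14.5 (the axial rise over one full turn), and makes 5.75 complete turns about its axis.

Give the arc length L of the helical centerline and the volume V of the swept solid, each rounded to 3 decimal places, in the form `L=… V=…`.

2πR = 2π·9.5 = 59.690260
per-turn = √(59.690260² + 14.5²) = √(3562.9272 + 210.25) = √3773.1772 = 61.426193
L = 5.75 × 61.426193 = 353.200610
V = π·0.5² × L = 0.785398 × 353.200610 = 277.403110

L=353.201 V=277.403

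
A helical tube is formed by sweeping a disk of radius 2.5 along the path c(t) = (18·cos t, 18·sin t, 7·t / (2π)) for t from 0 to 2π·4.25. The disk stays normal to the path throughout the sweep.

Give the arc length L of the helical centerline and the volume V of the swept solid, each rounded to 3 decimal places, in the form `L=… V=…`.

L=481.583 V=9455.869

2πR = 2π·18 = 113.097336
per-turn = √(113.097336² + 7²) = √(12791.0073 + 49) = √12840.0073 = 113.313756
L = 4.25 × 113.313756 = 481.583463
V = π·2.5² × L = 19.634954 × 481.583463 = 9455.869186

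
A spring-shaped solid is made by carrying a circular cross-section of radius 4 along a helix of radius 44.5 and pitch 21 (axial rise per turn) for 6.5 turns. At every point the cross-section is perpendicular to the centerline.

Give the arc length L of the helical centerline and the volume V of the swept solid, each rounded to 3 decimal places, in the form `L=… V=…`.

2πR = 2π·44.5 = 279.601746
per-turn = √(279.601746² + 21²) = √(78177.1365 + 441) = √78618.1365 = 280.389259
L = 6.5 × 280.389259 = 1822.530182
V = π·4² × L = 50.265482 × 1822.530182 = 91610.358908

L=1822.530 V=91610.359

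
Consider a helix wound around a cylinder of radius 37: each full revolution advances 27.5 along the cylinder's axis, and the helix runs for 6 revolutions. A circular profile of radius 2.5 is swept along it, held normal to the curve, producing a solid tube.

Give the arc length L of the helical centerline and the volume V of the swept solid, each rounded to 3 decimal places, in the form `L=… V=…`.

2πR = 2π·37 = 232.477856
per-turn = √(232.477856² + 27.5²) = √(54045.9537 + 756.25) = √54802.2037 = 234.098705
L = 6 × 234.098705 = 1404.592230
V = π·2.5² × L = 19.634954 × 1404.592230 = 27579.103949

L=1404.592 V=27579.104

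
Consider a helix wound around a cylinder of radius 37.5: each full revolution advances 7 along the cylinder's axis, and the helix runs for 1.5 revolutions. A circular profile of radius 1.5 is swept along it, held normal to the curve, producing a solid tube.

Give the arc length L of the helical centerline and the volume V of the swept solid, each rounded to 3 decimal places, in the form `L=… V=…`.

2πR = 2π·37.5 = 235.619449
per-turn = √(235.619449² + 7²) = √(55516.5248 + 49) = √55565.5248 = 235.723407
L = 1.5 × 235.723407 = 353.585111
V = π·1.5² × L = 7.068583 × 353.585111 = 2499.345871

L=353.585 V=2499.346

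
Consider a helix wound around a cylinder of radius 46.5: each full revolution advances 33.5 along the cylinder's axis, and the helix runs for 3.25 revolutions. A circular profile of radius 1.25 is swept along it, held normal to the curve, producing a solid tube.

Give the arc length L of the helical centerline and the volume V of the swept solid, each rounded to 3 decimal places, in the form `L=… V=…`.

2πR = 2π·46.5 = 292.168117
per-turn = √(292.168117² + 33.5²) = √(85362.2085 + 1122.25) = √86484.4585 = 294.082401
L = 3.25 × 294.082401 = 955.767803
V = π·1.25² × L = 4.908739 × 955.767803 = 4691.614230

L=955.768 V=4691.614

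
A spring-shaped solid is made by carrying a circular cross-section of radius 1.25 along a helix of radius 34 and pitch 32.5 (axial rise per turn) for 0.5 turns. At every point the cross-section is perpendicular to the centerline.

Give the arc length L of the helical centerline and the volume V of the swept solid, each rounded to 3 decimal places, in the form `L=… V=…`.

L=108.043 V=530.356

2πR = 2π·34 = 213.628300
per-turn = √(213.628300² + 32.5²) = √(45637.0508 + 1056.25) = √46693.3008 = 216.086327
L = 0.5 × 216.086327 = 108.043164
V = π·1.25² × L = 4.908739 × 108.043164 = 530.355639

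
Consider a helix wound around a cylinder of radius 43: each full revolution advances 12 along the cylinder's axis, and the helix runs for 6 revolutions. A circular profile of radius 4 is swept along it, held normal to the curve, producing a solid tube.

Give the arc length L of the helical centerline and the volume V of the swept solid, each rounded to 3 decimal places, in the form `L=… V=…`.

L=1622.660 V=81563.786

2πR = 2π·43 = 270.176968
per-turn = √(270.176968² + 12²) = √(72995.5942 + 144) = √73139.5942 = 270.443329
L = 6 × 270.443329 = 1622.659973
V = π·4² × L = 50.265482 × 1622.659973 = 81563.786430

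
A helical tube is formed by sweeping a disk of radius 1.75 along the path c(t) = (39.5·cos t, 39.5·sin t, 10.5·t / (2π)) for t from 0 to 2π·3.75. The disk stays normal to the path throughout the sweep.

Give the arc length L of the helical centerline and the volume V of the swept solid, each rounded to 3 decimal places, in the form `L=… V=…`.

L=931.529 V=8962.363

2πR = 2π·39.5 = 248.185820
per-turn = √(248.185820² + 10.5²) = √(61596.2011 + 110.25) = √61706.4511 = 248.407832
L = 3.75 × 248.407832 = 931.529371
V = π·1.75² × L = 9.621128 × 931.529371 = 8962.362845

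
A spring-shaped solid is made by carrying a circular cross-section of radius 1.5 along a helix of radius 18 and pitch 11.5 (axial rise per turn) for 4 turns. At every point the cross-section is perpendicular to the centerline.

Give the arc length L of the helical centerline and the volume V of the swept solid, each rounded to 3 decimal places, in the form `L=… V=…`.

L=454.722 V=3214.241

2πR = 2π·18 = 113.097336
per-turn = √(113.097336² + 11.5²) = √(12791.0073 + 132.25) = √12923.2573 = 113.680505
L = 4 × 113.680505 = 454.722022
V = π·1.5² × L = 7.068583 × 454.722022 = 3214.240565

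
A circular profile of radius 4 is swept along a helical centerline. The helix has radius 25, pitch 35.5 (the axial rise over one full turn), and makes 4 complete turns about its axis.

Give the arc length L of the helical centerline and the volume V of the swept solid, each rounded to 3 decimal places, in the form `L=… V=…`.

L=644.165 V=32379.250

2πR = 2π·25 = 157.079633
per-turn = √(157.079633² + 35.5²) = √(24674.0110 + 1260.25) = √25934.2610 = 161.041178
L = 4 × 161.041178 = 644.164712
V = π·4² × L = 50.265482 × 644.164712 = 32379.250025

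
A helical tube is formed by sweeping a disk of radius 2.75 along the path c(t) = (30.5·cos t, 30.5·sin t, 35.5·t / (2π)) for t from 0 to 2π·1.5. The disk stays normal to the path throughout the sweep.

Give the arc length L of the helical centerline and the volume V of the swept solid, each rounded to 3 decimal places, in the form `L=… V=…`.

2πR = 2π·30.5 = 191.637152
per-turn = √(191.637152² + 35.5²) = √(36724.7980 + 1260.25) = √37985.0480 = 194.897532
L = 1.5 × 194.897532 = 292.346298
V = π·2.75² × L = 23.758294 × 292.346298 = 6945.649427

L=292.346 V=6945.649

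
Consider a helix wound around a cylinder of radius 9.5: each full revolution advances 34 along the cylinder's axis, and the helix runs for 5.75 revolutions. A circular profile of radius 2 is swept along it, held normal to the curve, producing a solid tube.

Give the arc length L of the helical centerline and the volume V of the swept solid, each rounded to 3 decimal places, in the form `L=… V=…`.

2πR = 2π·9.5 = 59.690260
per-turn = √(59.690260² + 34²) = √(3562.9272 + 1156) = √4718.9272 = 68.694448
L = 5.75 × 68.694448 = 394.993076
V = π·2² × L = 12.566371 × 394.993076 = 4963.629385

L=394.993 V=4963.629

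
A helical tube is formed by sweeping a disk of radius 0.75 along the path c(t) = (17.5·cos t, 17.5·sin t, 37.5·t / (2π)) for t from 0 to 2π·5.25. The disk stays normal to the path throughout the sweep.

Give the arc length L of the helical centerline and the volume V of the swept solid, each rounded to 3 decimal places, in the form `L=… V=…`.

2πR = 2π·17.5 = 109.955743
per-turn = √(109.955743² + 37.5²) = √(12090.2654 + 1406.25) = √13496.5154 = 116.174504
L = 5.25 × 116.174504 = 609.916146
V = π·0.75² × L = 1.767146 × 609.916146 = 1077.810797

L=609.916 V=1077.811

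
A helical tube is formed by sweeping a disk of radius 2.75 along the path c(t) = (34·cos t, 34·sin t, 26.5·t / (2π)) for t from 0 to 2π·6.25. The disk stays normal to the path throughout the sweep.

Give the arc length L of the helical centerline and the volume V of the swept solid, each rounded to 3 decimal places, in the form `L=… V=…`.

L=1345.410 V=31964.655

2πR = 2π·34 = 213.628300
per-turn = √(213.628300² + 26.5²) = √(45637.0508 + 702.25) = √46339.3008 = 215.265652
L = 6.25 × 215.265652 = 1345.410322
V = π·2.75² × L = 23.758294 × 1345.410322 = 31964.654585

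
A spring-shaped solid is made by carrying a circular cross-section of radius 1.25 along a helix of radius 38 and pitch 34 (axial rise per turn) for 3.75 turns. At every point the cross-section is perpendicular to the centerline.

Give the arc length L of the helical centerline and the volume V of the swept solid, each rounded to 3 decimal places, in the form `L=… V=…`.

2πR = 2π·38 = 238.761042
per-turn = √(238.761042² + 34²) = √(57006.8350 + 1156) = √58162.8350 = 241.169722
L = 3.75 × 241.169722 = 904.386459
V = π·1.25² × L = 4.908739 × 904.386459 = 4439.396650

L=904.386 V=4439.397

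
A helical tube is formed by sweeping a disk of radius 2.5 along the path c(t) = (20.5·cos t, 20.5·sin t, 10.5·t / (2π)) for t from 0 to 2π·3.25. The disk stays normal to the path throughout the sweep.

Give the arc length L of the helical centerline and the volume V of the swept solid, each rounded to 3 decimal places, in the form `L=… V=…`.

L=420.006 V=8246.795

2πR = 2π·20.5 = 128.805299
per-turn = √(128.805299² + 10.5²) = √(16590.8050 + 110.25) = √16701.0550 = 129.232562
L = 3.25 × 129.232562 = 420.005825
V = π·2.5² × L = 19.634954 × 420.005825 = 8246.795098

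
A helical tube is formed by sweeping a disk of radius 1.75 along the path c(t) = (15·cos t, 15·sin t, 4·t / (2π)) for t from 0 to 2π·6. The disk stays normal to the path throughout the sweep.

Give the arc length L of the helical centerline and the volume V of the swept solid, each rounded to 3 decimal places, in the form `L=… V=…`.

L=565.996 V=5445.517

2πR = 2π·15 = 94.247780
per-turn = √(94.247780² + 4²) = √(8882.6440 + 16) = √8898.6440 = 94.332624
L = 6 × 94.332624 = 565.995744
V = π·1.75² × L = 9.621128 × 565.995744 = 5445.517222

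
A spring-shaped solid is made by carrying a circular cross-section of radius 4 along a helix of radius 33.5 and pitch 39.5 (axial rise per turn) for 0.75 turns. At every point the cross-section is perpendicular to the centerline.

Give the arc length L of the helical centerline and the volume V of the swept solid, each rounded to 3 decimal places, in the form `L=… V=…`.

L=160.621 V=8073.677

2πR = 2π·33.5 = 210.486708
per-turn = √(210.486708² + 39.5²) = √(44304.6542 + 1560.25) = √45864.9042 = 214.160931
L = 0.75 × 214.160931 = 160.620698
V = π·4² × L = 50.265482 × 160.620698 = 8073.676872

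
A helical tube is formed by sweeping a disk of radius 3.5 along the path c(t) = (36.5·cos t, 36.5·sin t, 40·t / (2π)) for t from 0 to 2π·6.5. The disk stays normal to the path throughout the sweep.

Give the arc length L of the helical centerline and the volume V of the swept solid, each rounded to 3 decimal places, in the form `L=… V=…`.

2πR = 2π·36.5 = 229.336264
per-turn = √(229.336264² + 40²) = √(52595.1219 + 1600) = √54195.1219 = 232.798458
L = 6.5 × 232.798458 = 1513.189974
V = π·3.5² × L = 38.484510 × 1513.189974 = 58234.374707

L=1513.190 V=58234.375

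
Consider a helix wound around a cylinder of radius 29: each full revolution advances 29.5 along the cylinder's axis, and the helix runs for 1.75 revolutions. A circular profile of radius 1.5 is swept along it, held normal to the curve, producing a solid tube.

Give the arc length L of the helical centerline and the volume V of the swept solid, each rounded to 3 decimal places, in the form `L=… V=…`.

2πR = 2π·29 = 182.212374
per-turn = √(182.212374² + 29.5²) = √(33201.3492 + 870.25) = √34071.5992 = 184.584938
L = 1.75 × 184.584938 = 323.023641
V = π·1.5² × L = 7.068583 × 323.023641 = 2283.319569

L=323.024 V=2283.320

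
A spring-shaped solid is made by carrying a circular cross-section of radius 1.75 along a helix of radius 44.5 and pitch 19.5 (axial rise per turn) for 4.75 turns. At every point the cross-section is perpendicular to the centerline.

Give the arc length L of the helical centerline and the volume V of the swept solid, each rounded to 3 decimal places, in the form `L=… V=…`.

2πR = 2π·44.5 = 279.601746
per-turn = √(279.601746² + 19.5²) = √(78177.1365 + 380.25) = √78557.3865 = 280.280906
L = 4.75 × 280.280906 = 1331.334305
V = π·1.75² × L = 9.621128 × 1331.334305 = 12808.937097

L=1331.334 V=12808.937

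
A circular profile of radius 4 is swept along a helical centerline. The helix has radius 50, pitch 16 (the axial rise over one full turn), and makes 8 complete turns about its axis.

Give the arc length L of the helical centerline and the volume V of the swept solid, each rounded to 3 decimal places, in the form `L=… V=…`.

2πR = 2π·50 = 314.159265
per-turn = √(314.159265² + 16²) = √(98696.0440 + 256) = √98952.0440 = 314.566438
L = 8 × 314.566438 = 2516.531505
V = π·4² × L = 50.265482 × 2516.531505 = 126494.670229

L=2516.532 V=126494.670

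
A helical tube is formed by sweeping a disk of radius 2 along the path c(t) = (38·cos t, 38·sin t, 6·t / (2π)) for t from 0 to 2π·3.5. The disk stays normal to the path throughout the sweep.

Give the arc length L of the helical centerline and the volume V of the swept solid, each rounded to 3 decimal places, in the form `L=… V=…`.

L=835.927 V=10504.574

2πR = 2π·38 = 238.761042
per-turn = √(238.761042² + 6²) = √(57006.8350 + 36) = √57042.8350 = 238.836419
L = 3.5 × 238.836419 = 835.927466
V = π·2² × L = 12.566371 × 835.927466 = 10504.574349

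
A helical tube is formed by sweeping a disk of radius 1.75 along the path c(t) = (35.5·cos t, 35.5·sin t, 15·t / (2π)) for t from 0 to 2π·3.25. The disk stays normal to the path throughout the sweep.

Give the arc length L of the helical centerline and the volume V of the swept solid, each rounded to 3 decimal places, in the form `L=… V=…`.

2πR = 2π·35.5 = 223.053078
per-turn = √(223.053078² + 15²) = √(49752.6758 + 225) = √49977.6758 = 223.556874
L = 3.25 × 223.556874 = 726.559840
V = π·1.75² × L = 9.621128 × 726.559840 = 6990.324854

L=726.560 V=6990.325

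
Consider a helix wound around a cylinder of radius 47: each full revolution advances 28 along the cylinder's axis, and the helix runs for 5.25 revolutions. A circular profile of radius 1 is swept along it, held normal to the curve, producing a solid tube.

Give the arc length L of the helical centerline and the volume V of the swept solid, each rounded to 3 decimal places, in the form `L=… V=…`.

L=1557.329 V=4892.494

2πR = 2π·47 = 295.309709
per-turn = √(295.309709² + 28²) = √(87207.8245 + 784) = √87991.8245 = 296.634159
L = 5.25 × 296.634159 = 1557.329337
V = π·1² × L = 3.141593 × 1557.329337 = 4892.494403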